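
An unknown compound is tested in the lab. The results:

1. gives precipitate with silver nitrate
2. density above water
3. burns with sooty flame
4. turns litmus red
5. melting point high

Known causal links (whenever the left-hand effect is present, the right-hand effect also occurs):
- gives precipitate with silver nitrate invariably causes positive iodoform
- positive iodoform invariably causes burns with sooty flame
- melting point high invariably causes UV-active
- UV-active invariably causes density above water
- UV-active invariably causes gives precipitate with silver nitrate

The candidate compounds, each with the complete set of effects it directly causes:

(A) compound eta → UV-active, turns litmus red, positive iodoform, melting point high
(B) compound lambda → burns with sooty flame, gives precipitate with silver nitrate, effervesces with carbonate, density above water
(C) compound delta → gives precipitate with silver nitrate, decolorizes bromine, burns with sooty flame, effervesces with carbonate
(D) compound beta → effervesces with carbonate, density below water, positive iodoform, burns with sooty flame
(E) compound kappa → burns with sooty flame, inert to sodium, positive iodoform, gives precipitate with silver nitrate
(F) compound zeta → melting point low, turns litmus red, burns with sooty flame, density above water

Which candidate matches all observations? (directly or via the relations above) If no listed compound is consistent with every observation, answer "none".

Per-candidate check:
(A) compound eta — gives precipitate with silver nitrate + (through UV-active → gives precipitate with silver nitrate); density above water + (through UV-active → density above water); burns with sooty flame + (through positive iodoform → burns with sooty flame); turns litmus red +; melting point high +
(B) compound lambda — does not account for turns litmus red, melting point high
(C) compound delta — does not account for density above water, turns litmus red, melting point high
(D) compound beta — fails on gives precipitate with silver nitrate, density above water, turns litmus red, melting point high (predicts density below water, not density above water)
(E) compound kappa — gives precipitate with silver nitrate +; density above water -; burns with sooty flame +; turns litmus red -; melting point high -
(F) compound zeta — gives precipitate with silver nitrate -; density above water +; burns with sooty flame +; turns litmus red +; melting point high -
Only (A) is consistent with every observation.

A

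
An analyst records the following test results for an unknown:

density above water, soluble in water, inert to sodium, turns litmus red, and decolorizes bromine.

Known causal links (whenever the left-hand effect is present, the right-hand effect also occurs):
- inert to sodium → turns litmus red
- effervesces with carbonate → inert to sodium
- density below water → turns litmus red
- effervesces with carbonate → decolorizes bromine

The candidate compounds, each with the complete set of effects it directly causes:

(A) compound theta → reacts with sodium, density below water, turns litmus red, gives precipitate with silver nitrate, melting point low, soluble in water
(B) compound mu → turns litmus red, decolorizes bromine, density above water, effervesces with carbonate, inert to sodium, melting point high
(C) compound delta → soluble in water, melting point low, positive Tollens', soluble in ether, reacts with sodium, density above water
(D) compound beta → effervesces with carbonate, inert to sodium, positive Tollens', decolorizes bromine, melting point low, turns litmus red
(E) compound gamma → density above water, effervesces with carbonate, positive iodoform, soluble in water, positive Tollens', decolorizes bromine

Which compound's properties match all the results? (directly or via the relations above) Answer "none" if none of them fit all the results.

For each candidate, compare predicted effects to what was observed:
(A) compound theta — fails on density above water, inert to sodium, decolorizes bromine (predicts density below water, not density above water; predicts reacts with sodium, not inert to sodium)
(B) compound mu — does not account for soluble in water
(C) compound delta — fails on inert to sodium, turns litmus red, decolorizes bromine (predicts reacts with sodium, not inert to sodium)
(D) compound beta — density above water -; soluble in water -; inert to sodium +; turns litmus red +; decolorizes bromine +
(E) compound gamma — accounts for every observation (inert to sodium through effervesces with carbonate → inert to sodium)
Only (E) is consistent with every observation.

E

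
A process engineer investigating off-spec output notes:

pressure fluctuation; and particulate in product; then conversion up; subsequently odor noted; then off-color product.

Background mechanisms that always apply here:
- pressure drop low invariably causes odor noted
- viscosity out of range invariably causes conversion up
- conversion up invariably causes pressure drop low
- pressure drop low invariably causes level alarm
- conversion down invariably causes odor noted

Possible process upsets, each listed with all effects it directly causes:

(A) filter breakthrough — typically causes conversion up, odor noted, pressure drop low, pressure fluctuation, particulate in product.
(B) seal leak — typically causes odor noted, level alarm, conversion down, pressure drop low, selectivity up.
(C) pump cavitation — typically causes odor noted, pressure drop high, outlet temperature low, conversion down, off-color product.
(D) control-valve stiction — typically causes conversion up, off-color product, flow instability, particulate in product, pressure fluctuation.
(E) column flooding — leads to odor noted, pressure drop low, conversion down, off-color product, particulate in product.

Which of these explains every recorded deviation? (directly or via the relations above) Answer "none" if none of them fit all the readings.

For each candidate, compare predicted effects to what was observed:
(A) filter breakthrough — pressure fluctuation match; particulate in product match; conversion up match; odor noted match; off-color product miss
(B) seal leak — fails on pressure fluctuation, particulate in product, conversion up, off-color product (predicts conversion down, not conversion up)
(C) pump cavitation — pressure fluctuation miss; particulate in product miss; conversion up miss; odor noted match; off-color product match
(D) control-valve stiction — pressure fluctuation match; particulate in product match; conversion up match; odor noted match (via conversion up → pressure drop low → odor noted); off-color product match
(E) column flooding — pressure fluctuation miss; particulate in product match; conversion up miss; odor noted match; off-color product match
(D) is the only candidate with no mismatches.

D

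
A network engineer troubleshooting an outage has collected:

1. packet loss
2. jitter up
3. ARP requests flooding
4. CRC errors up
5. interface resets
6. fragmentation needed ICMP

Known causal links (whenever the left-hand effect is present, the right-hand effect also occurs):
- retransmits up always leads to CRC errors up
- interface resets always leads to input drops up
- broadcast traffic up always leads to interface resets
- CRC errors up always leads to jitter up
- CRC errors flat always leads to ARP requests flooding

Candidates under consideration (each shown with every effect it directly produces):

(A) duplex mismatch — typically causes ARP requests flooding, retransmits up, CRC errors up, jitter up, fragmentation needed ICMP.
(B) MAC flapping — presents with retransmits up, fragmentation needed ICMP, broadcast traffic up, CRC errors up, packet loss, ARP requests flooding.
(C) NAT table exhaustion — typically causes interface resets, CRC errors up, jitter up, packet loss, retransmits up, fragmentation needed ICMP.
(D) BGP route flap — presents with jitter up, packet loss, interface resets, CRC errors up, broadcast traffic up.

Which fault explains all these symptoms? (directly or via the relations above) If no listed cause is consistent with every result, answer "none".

B

Checking each candidate against the observations:
(A) duplex mismatch — packet loss miss; jitter up match; ARP requests flooding match; CRC errors up match; interface resets miss; fragmentation needed ICMP match
(B) MAC flapping — accounts for every observation (jitter up via CRC errors up → jitter up)
(C) NAT table exhaustion — packet loss match; jitter up match; ARP requests flooding miss; CRC errors up match; interface resets match; fragmentation needed ICMP match
(D) BGP route flap — packet loss match; jitter up match; ARP requests flooding miss; CRC errors up match; interface resets match; fragmentation needed ICMP miss
(B) is the only candidate with no mismatches.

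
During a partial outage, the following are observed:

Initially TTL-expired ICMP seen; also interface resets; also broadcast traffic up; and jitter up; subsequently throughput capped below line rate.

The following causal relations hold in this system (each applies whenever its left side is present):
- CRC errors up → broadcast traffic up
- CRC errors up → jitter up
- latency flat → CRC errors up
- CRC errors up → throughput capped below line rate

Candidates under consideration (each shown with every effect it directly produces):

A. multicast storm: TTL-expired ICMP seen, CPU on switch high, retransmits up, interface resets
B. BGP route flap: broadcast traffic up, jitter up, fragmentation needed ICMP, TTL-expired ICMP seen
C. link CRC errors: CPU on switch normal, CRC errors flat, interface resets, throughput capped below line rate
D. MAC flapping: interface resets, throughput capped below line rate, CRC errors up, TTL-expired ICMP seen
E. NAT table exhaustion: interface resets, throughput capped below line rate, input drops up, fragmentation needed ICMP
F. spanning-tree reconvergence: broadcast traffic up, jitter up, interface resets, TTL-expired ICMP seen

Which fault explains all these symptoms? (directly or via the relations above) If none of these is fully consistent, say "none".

Testing each hypothesis:
(A) multicast storm — does not account for broadcast traffic up, jitter up, throughput capped below line rate
(B) BGP route flap — TTL-expired ICMP seen yes; interface resets NO; broadcast traffic up yes; jitter up yes; throughput capped below line rate NO
(C) link CRC errors — TTL-expired ICMP seen NO; interface resets yes; broadcast traffic up NO; jitter up NO; throughput capped below line rate yes
(D) MAC flapping — TTL-expired ICMP seen yes; interface resets yes; broadcast traffic up yes (by CRC errors up → broadcast traffic up); jitter up yes (by CRC errors up → jitter up); throughput capped below line rate yes
(E) NAT table exhaustion — TTL-expired ICMP seen NO; interface resets yes; broadcast traffic up NO; jitter up NO; throughput capped below line rate yes
(F) spanning-tree reconvergence — TTL-expired ICMP seen yes; interface resets yes; broadcast traffic up yes; jitter up yes; throughput capped below line rate NO
(D) is the only candidate with no mismatches.

D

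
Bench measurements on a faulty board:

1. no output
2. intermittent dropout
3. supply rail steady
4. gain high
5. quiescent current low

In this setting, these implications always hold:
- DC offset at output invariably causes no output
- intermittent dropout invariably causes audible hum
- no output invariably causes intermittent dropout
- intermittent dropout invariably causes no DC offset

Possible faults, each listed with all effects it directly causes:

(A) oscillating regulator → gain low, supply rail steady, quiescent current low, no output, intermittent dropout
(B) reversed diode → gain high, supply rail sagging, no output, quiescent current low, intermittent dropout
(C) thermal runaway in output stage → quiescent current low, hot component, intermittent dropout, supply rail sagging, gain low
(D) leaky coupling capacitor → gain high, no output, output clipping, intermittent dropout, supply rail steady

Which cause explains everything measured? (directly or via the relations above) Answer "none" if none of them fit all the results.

Testing each hypothesis:
(A) oscillating regulator — no output match; intermittent dropout match; supply rail steady match; gain high miss; quiescent current low match
(B) reversed diode — fails on supply rail steady (predicts supply rail sagging, not supply rail steady)
(C) thermal runaway in output stage — no output miss; intermittent dropout match; supply rail steady miss; gain high miss; quiescent current low match
(D) leaky coupling capacitor — no output match; intermittent dropout match; supply rail steady match; gain high match; quiescent current low miss
None of the listed candidates fits everything.

none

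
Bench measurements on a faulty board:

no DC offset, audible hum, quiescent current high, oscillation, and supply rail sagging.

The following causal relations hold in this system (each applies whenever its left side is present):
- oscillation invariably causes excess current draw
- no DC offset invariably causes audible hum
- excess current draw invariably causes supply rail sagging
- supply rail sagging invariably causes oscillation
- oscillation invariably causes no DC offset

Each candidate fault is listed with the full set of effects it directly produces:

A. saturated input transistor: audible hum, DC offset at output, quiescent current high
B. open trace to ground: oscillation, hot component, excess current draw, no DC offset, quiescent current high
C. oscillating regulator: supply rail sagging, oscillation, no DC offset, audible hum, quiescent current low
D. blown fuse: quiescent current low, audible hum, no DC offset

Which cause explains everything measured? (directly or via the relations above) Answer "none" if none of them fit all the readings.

Checking each candidate against the observations:
(A) saturated input transistor — no DC offset NO; audible hum yes; quiescent current high yes; oscillation NO; supply rail sagging NO
(B) open trace to ground — accounts for every observation (audible hum by no DC offset → audible hum)
(C) oscillating regulator — no DC offset yes; audible hum yes; quiescent current high NO; oscillation yes; supply rail sagging yes
(D) blown fuse — no DC offset yes; audible hum yes; quiescent current high NO; oscillation NO; supply rail sagging NO
Only (B) is consistent with every observation.

B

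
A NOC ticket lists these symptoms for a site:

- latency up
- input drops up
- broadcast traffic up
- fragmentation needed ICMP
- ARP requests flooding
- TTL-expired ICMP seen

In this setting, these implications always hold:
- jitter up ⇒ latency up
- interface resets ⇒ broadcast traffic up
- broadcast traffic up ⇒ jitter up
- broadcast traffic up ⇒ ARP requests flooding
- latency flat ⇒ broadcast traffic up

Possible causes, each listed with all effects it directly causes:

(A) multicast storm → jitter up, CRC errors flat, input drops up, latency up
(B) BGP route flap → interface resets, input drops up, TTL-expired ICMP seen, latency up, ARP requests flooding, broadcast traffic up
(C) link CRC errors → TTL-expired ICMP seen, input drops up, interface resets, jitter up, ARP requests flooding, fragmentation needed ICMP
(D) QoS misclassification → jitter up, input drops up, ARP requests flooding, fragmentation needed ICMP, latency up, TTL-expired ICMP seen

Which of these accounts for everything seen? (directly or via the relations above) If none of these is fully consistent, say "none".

C

Checking each candidate against the observations:
(A) multicast storm — does not account for broadcast traffic up, fragmentation needed ICMP, ARP requests flooding, TTL-expired ICMP seen
(B) BGP route flap — latency up match; input drops up match; broadcast traffic up match; fragmentation needed ICMP miss; ARP requests flooding match; TTL-expired ICMP seen match
(C) link CRC errors — latency up match (through jitter up → latency up); input drops up match; broadcast traffic up match (through interface resets → broadcast traffic up); fragmentation needed ICMP match; ARP requests flooding match; TTL-expired ICMP seen match
(D) QoS misclassification — does not account for broadcast traffic up
(C) alone accounts for all the evidence.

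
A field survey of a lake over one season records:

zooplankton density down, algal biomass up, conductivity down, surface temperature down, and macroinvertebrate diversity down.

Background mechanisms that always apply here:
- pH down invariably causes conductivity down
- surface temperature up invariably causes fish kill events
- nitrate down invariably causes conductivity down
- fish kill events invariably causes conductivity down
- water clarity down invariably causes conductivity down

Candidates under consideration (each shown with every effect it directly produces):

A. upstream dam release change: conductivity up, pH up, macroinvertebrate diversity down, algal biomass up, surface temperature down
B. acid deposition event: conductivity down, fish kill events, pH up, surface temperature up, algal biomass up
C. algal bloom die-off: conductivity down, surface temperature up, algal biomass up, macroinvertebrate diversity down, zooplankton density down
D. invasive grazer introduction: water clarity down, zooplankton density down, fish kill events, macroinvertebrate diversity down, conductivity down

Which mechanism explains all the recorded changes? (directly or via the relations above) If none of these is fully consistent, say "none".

none

For each candidate, compare predicted effects to what was observed:
(A) upstream dam release change — fails on zooplankton density down, conductivity down (predicts conductivity up, not conductivity down)
(B) acid deposition event — fails on zooplankton density down, surface temperature down, macroinvertebrate diversity down (predicts surface temperature up, not surface temperature down)
(C) algal bloom die-off — fails on surface temperature down (predicts surface temperature up, not surface temperature down)
(D) invasive grazer introduction — does not account for algal biomass up, surface temperature down
Every candidate fails on at least one observation.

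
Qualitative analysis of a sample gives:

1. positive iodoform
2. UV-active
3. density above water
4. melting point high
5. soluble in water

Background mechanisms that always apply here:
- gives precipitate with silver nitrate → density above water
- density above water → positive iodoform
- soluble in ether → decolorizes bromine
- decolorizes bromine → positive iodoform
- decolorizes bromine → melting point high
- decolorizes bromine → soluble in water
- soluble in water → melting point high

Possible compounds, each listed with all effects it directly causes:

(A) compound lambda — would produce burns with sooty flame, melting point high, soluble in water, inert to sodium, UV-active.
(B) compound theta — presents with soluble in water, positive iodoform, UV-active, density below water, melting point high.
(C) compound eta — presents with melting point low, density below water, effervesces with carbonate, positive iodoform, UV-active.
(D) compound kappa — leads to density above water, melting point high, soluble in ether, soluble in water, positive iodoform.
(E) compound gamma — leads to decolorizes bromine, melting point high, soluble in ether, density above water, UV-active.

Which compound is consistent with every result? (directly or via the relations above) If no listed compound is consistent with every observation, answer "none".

E

Testing each hypothesis:
(A) compound lambda — positive iodoform -; UV-active +; density above water -; melting point high +; soluble in water +
(B) compound theta — fails on density above water (predicts density below water, not density above water)
(C) compound eta — positive iodoform +; UV-active +; density above water -; melting point high -; soluble in water -
(D) compound kappa — positive iodoform +; UV-active -; density above water +; melting point high +; soluble in water +
(E) compound gamma — positive iodoform + (via density above water → positive iodoform); UV-active +; density above water +; melting point high +; soluble in water + (via decolorizes bromine → soluble in water)
(E) is the only candidate with no mismatches.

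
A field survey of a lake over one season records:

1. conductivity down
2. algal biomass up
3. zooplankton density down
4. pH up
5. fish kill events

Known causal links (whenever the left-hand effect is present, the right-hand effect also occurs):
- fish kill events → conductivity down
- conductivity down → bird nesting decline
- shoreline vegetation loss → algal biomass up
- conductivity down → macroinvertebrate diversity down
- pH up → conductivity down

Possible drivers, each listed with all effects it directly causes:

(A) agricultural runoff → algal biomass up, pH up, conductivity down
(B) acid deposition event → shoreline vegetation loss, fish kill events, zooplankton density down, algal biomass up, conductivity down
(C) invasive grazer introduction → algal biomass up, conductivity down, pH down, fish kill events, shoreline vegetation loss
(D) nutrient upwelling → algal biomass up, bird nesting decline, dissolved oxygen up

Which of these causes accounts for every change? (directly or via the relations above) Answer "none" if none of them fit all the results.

none

Per-candidate check:
(A) agricultural runoff — conductivity down match; algal biomass up match; zooplankton density down miss; pH up match; fish kill events miss
(B) acid deposition event — conductivity down match; algal biomass up match; zooplankton density down match; pH up miss; fish kill events match
(C) invasive grazer introduction — fails on zooplankton density down, pH up (predicts pH down, not pH up)
(D) nutrient upwelling — conductivity down miss; algal biomass up match; zooplankton density down miss; pH up miss; fish kill events miss
No candidate is consistent with all observations.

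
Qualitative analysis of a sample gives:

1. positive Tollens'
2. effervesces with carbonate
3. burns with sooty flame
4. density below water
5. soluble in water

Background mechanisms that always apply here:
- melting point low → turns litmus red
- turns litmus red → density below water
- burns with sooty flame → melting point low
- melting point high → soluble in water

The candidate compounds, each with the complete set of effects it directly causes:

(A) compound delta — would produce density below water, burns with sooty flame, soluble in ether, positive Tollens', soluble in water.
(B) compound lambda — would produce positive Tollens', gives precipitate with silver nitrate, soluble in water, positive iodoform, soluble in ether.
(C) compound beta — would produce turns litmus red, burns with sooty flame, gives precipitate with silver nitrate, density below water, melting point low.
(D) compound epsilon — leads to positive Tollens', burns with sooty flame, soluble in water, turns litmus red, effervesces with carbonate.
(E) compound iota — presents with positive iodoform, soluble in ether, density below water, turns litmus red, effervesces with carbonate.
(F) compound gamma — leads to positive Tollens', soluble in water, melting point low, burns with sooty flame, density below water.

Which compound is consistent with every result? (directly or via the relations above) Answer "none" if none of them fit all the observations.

D

Checking each candidate against the observations:
(A) compound delta — does not account for effervesces with carbonate
(B) compound lambda — positive Tollens' yes; effervesces with carbonate NO; burns with sooty flame NO; density below water NO; soluble in water yes
(C) compound beta — positive Tollens' NO; effervesces with carbonate NO; burns with sooty flame yes; density below water yes; soluble in water NO
(D) compound epsilon — positive Tollens' yes; effervesces with carbonate yes; burns with sooty flame yes; density below water yes (through turns litmus red → density below water); soluble in water yes
(E) compound iota — positive Tollens' NO; effervesces with carbonate yes; burns with sooty flame NO; density below water yes; soluble in water NO
(F) compound gamma — does not account for effervesces with carbonate
Only (D) is consistent with every observation.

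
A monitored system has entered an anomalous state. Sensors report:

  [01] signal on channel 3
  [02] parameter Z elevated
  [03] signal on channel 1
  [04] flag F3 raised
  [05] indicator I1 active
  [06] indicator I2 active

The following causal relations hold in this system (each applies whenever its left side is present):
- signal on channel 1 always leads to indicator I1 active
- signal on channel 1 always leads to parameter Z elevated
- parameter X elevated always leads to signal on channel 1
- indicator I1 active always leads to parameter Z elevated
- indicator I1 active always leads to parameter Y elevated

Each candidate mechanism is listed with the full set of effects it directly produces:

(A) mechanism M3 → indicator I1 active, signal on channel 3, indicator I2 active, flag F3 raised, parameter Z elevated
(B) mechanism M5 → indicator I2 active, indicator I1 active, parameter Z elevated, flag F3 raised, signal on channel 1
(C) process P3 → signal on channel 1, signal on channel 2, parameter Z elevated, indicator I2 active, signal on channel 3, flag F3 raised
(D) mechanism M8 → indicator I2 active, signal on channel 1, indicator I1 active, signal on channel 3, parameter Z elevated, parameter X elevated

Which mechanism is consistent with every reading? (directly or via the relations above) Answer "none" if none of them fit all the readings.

C

Per-candidate check:
(A) mechanism M3 — does not account for signal on channel 1
(B) mechanism M5 — does not account for signal on channel 3
(C) process P3 — signal on channel 3 yes; parameter Z elevated yes; signal on channel 1 yes; flag F3 raised yes; indicator I1 active yes (by signal on channel 1 → indicator I1 active); indicator I2 active yes
(D) mechanism M8 — signal on channel 3 yes; parameter Z elevated yes; signal on channel 1 yes; flag F3 raised NO; indicator I1 active yes; indicator I2 active yes
(C) is the only candidate with no mismatches.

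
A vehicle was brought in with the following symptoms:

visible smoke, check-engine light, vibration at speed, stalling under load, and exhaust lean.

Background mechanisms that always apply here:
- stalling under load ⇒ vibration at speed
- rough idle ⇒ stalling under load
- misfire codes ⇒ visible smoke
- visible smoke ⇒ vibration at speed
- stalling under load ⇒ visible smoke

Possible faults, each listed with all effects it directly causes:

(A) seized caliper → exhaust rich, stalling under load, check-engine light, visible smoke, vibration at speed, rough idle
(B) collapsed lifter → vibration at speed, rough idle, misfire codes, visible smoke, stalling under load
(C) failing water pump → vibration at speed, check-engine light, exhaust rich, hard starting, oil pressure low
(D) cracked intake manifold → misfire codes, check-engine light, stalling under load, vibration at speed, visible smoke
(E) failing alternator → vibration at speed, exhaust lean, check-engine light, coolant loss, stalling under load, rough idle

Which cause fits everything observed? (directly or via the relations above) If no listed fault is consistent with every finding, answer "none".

E

Testing each hypothesis:
(A) seized caliper — fails on exhaust lean (predicts exhaust rich, not exhaust lean)
(B) collapsed lifter — visible smoke ✓; check-engine light ✗; vibration at speed ✓; stalling under load ✓; exhaust lean ✗
(C) failing water pump — visible smoke ✗; check-engine light ✓; vibration at speed ✓; stalling under load ✗; exhaust lean ✗
(D) cracked intake manifold — visible smoke ✓; check-engine light ✓; vibration at speed ✓; stalling under load ✓; exhaust lean ✗
(E) failing alternator — visible smoke ✓ (through stalling under load → visible smoke); check-engine light ✓; vibration at speed ✓; stalling under load ✓; exhaust lean ✓
(E) is the only candidate with no mismatches.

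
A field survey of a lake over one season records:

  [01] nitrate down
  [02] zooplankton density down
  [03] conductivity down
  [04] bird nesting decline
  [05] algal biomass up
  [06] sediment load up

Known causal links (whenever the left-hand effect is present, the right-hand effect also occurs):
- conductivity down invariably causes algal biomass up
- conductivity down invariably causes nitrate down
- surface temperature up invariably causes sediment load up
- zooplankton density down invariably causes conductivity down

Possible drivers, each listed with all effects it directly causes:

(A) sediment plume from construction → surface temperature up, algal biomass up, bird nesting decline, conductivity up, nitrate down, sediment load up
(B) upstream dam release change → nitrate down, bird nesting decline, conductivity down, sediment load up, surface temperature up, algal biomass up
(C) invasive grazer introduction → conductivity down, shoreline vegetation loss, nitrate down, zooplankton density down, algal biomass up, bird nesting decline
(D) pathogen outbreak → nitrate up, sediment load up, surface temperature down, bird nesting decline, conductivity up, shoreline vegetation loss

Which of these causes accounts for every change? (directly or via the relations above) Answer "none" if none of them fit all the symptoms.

For each candidate, compare predicted effects to what was observed:
(A) sediment plume from construction — fails on zooplankton density down, conductivity down (predicts conductivity up, not conductivity down)
(B) upstream dam release change — does not account for zooplankton density down
(C) invasive grazer introduction — does not account for sediment load up
(D) pathogen outbreak — nitrate down -; zooplankton density down -; conductivity down -; bird nesting decline +; algal biomass up -; sediment load up +
Every candidate fails on at least one observation.

none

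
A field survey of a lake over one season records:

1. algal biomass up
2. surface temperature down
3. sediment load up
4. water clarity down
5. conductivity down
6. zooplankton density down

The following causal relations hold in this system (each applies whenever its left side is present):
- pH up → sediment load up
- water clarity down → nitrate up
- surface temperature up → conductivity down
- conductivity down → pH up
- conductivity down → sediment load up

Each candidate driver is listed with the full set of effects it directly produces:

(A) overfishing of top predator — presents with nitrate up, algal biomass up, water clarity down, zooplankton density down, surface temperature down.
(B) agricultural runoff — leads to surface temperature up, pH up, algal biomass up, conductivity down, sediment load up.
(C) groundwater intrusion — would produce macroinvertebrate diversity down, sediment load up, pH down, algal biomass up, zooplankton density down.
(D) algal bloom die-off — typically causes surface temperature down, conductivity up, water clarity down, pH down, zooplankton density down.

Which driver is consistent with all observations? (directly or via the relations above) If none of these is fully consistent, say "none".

Testing each hypothesis:
(A) overfishing of top predator — algal biomass up yes; surface temperature down yes; sediment load up NO; water clarity down yes; conductivity down NO; zooplankton density down yes
(B) agricultural runoff — fails on surface temperature down, water clarity down, zooplankton density down (predicts surface temperature up, not surface temperature down)
(C) groundwater intrusion — does not account for surface temperature down, water clarity down, conductivity down
(D) algal bloom die-off — algal biomass up NO; surface temperature down yes; sediment load up NO; water clarity down yes; conductivity down NO; zooplankton density down yes
No candidate is consistent with all observations.

none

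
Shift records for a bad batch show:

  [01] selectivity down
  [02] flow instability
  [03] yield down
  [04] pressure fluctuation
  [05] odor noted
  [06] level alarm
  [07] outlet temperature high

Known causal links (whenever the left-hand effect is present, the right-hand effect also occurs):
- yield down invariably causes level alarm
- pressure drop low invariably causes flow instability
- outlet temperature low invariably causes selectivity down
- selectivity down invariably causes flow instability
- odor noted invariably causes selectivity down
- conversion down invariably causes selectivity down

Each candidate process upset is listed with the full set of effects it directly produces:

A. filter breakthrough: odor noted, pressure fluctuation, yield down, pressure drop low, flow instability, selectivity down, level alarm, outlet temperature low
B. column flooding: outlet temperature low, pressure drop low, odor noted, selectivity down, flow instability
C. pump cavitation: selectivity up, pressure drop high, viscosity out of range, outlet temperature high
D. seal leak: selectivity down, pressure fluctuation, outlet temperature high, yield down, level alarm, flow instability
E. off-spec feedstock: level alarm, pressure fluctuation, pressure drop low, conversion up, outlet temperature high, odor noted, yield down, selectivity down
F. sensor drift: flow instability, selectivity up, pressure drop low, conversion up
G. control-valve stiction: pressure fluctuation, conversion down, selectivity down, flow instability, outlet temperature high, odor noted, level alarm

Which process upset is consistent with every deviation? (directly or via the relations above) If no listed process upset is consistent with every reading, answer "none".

For each candidate, compare predicted effects to what was observed:
(A) filter breakthrough — selectivity down +; flow instability +; yield down +; pressure fluctuation +; odor noted +; level alarm +; outlet temperature high -
(B) column flooding — selectivity down +; flow instability +; yield down -; pressure fluctuation -; odor noted +; level alarm -; outlet temperature high -
(C) pump cavitation — selectivity down -; flow instability -; yield down -; pressure fluctuation -; odor noted -; level alarm -; outlet temperature high +
(D) seal leak — selectivity down +; flow instability +; yield down +; pressure fluctuation +; odor noted -; level alarm +; outlet temperature high +
(E) off-spec feedstock — selectivity down +; flow instability + (through selectivity down → flow instability); yield down +; pressure fluctuation +; odor noted +; level alarm +; outlet temperature high +
(F) sensor drift — fails on selectivity down, yield down, pressure fluctuation, odor noted, level alarm, outlet temperature high (predicts selectivity up, not selectivity down)
(G) control-valve stiction — selectivity down +; flow instability +; yield down -; pressure fluctuation +; odor noted +; level alarm +; outlet temperature high +
Only (E) is consistent with every observation.

E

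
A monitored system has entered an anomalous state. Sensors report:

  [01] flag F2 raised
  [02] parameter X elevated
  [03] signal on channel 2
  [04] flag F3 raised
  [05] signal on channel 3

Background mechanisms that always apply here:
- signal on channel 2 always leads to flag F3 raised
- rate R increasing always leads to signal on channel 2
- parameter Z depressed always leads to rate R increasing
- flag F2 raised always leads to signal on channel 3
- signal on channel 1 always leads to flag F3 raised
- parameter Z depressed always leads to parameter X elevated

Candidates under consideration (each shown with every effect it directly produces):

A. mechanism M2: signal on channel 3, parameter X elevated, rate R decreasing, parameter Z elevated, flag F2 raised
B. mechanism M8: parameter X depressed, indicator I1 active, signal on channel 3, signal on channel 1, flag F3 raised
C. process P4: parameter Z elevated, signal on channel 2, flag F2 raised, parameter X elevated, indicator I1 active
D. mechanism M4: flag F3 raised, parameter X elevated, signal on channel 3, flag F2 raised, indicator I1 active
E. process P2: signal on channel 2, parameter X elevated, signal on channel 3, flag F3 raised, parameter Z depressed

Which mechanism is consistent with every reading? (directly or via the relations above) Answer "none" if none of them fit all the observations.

C

Checking each candidate against the observations:
(A) mechanism M2 — flag F2 raised match; parameter X elevated match; signal on channel 2 miss; flag F3 raised miss; signal on channel 3 match
(B) mechanism M8 — flag F2 raised miss; parameter X elevated miss; signal on channel 2 miss; flag F3 raised match; signal on channel 3 match
(C) process P4 — flag F2 raised match; parameter X elevated match; signal on channel 2 match; flag F3 raised match (by signal on channel 2 → flag F3 raised); signal on channel 3 match (by flag F2 raised → signal on channel 3)
(D) mechanism M4 — flag F2 raised match; parameter X elevated match; signal on channel 2 miss; flag F3 raised match; signal on channel 3 match
(E) process P2 — flag F2 raised miss; parameter X elevated match; signal on channel 2 match; flag F3 raised match; signal on channel 3 match
(C) is the only candidate with no mismatches.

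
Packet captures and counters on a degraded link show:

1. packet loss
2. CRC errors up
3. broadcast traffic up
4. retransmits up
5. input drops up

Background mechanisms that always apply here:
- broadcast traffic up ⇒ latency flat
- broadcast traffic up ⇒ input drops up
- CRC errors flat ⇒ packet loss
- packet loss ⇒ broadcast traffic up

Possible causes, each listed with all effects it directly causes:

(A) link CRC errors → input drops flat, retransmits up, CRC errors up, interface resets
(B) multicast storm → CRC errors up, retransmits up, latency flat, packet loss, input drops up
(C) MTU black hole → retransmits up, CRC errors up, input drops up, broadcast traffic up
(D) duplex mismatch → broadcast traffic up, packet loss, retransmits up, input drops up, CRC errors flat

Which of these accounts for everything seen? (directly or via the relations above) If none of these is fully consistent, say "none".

Testing each hypothesis:
(A) link CRC errors — fails on packet loss, broadcast traffic up, input drops up (predicts input drops flat, not input drops up)
(B) multicast storm — packet loss yes; CRC errors up yes; broadcast traffic up yes (through packet loss → broadcast traffic up); retransmits up yes; input drops up yes
(C) MTU black hole — does not account for packet loss
(D) duplex mismatch — fails on CRC errors up (predicts CRC errors flat, not CRC errors up)
Only (B) is consistent with every observation.

B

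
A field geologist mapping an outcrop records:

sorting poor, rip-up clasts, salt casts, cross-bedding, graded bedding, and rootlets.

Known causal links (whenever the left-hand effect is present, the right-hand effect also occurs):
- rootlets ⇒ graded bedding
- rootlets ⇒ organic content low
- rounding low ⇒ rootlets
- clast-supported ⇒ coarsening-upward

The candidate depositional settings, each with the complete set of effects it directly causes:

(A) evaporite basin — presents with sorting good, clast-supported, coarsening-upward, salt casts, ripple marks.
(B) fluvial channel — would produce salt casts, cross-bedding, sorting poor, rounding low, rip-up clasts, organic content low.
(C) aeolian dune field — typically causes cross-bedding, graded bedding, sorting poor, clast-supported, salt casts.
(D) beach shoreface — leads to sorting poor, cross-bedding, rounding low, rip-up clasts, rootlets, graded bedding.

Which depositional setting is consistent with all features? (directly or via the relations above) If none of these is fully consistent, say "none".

B

Per-candidate check:
(A) evaporite basin — fails on sorting poor, rip-up clasts, cross-bedding, graded bedding, rootlets (predicts sorting good, not sorting poor)
(B) fluvial channel — accounts for every observation (graded bedding by rounding low → rootlets → graded bedding)
(C) aeolian dune field — sorting poor yes; rip-up clasts NO; salt casts yes; cross-bedding yes; graded bedding yes; rootlets NO
(D) beach shoreface — sorting poor yes; rip-up clasts yes; salt casts NO; cross-bedding yes; graded bedding yes; rootlets yes
(B) is the only candidate with no mismatches.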